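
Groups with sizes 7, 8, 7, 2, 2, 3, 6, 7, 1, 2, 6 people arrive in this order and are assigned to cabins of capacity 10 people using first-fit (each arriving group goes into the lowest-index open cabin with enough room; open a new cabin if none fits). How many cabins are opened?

6

  7 → cabin 1 (new)  [load 7/10]
  8 → cabin 2 (new)  [load 8/10]
  7 → cabin 3 (new)  [load 7/10]
  2 → cabin 1  [load 9/10]
  2 → cabin 2  [load 10/10]
  3 → cabin 3  [load 10/10]
  6 → cabin 4 (new)  [load 6/10]
  7 → cabin 5 (new)  [load 7/10]
  1 → cabin 1  [load 10/10]
  2 → cabin 4  [load 8/10]
  6 → cabin 6 (new)  [load 6/10]
6 cabins opened.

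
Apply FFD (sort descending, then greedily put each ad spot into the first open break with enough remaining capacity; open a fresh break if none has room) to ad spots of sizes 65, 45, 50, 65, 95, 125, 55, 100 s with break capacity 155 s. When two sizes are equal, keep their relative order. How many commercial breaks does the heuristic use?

Sorted descending: 125, 100, 95, 65, 65, 55, 50, 45.
  125 → break 1 (new)  [load 125/155]
  100 → break 2 (new)  [load 100/155]
  95 → break 3 (new)  [load 95/155]
  65 → break 4 (new)  [load 65/155]
  65 → break 4  [load 130/155]
  55 → break 2  [load 155/155]
  50 → break 3  [load 145/155]
  45 → break 5 (new)  [load 45/155]
5 commercial breaks opened.

5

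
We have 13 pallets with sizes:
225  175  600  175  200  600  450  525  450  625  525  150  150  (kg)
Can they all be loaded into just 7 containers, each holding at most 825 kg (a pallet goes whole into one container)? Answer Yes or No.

A valid assignment using 7 containers:
  container 1: 625 + 200 = 825
  container 2: 600 + 225 = 825
  container 3: 600 + 175 = 775
  container 4: 525 + 175 = 700
  container 5: 525 + 150 + 150 = 825
  container 6: 450 = 450
  container 7: 450 = 450
Every load is within 825 kg, so 7 containers suffice.

Yes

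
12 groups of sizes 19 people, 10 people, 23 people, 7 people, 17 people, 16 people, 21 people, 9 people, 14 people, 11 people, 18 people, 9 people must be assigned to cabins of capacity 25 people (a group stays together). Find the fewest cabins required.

Total = 23 + 21 + 19 + 18 + 17 + 16 + 14 + 11 + 10 + 9 + 9 + 7 = 174 people.
Lower bound: ⌈174/25⌉ = 7 cabins.
A packing using 8 cabins:
  cabin 1: 23 = 23
  cabin 2: 21 = 21
  cabin 3: 19 = 19
  cabin 4: 18 + 7 = 25
  cabin 5: 17 = 17
  cabin 6: 16 + 9 = 25
  cabin 7: 14 + 11 = 25
  cabin 8: 10 + 9 = 19
No arrangement into 7 cabins stays within capacity, so 8 is optimal.

8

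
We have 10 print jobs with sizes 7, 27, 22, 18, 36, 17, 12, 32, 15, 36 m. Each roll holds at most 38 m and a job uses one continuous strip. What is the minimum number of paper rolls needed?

Total = 36 + 36 + 32 + 27 + 22 + 18 + 17 + 15 + 12 + 7 = 222 m.
Lower bound: ⌈222/38⌉ = 6 paper rolls.
A packing using 7 paper rolls:
  roll 1: 36 = 36
  roll 2: 36 = 36
  roll 3: 32 = 32
  roll 4: 27 + 7 = 34
  roll 5: 22 + 15 = 37
  roll 6: 18 + 17 = 35
  roll 7: 12 = 12
No arrangement into 6 paper rolls stays within capacity, so 7 is optimal.

7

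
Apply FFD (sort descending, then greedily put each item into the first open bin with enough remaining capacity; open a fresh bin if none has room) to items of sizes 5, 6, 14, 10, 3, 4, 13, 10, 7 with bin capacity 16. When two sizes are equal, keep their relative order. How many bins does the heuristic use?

5

Sorted descending: 14, 13, 10, 10, 7, 6, 5, 4, 3.
  14 → bin 1 (new)  [load 14/16]
  13 → bin 2 (new)  [load 13/16]
  10 → bin 3 (new)  [load 10/16]
  10 → bin 4 (new)  [load 10/16]
  7 → bin 5 (new)  [load 7/16]
  6 → bin 3  [load 16/16]
  5 → bin 4  [load 15/16]
  4 → bin 5  [load 11/16]
  3 → bin 2  [load 16/16]
5 bins opened.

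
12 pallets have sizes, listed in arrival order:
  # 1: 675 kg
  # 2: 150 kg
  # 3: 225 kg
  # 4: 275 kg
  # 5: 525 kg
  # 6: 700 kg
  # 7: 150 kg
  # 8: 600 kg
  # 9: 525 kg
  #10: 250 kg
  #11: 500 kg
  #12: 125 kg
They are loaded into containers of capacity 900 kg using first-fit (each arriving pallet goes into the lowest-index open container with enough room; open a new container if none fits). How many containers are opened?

  675 → container 1 (new)  [load 675/900]
  150 → container 1  [load 825/900]
  225 → container 2 (new)  [load 225/900]
  275 → container 2  [load 500/900]
  525 → container 3 (new)  [load 525/900]
  700 → container 4 (new)  [load 700/900]
  150 → container 2  [load 650/900]
  600 → container 5 (new)  [load 600/900]
  525 → container 6 (new)  [load 525/900]
  250 → container 2  [load 900/900]
  500 → container 7 (new)  [load 500/900]
  125 → container 3  [load 650/900]
7 containers opened.

7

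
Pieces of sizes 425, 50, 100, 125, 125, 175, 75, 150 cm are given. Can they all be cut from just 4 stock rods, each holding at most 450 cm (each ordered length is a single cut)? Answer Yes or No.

A valid assignment using 3 stock rods:
  stock rod 1: 425 = 425
  stock rod 2: 175 + 150 + 125 = 450
  stock rod 3: 125 + 100 + 75 + 50 = 350
That uses only 3 ≤ 4, so 4 stock rods are enough.

Yes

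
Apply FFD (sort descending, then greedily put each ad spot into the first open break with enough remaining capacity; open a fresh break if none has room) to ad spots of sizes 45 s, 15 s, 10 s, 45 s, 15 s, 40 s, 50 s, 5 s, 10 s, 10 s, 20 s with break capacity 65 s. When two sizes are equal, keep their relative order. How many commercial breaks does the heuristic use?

Sorted descending: 50, 45, 45, 40, 20, 15, 15, 10, 10, 10, 5.
  50 → break 1 (new)  [load 50/65]
  45 → break 2 (new)  [load 45/65]
  45 → break 3 (new)  [load 45/65]
  40 → break 4 (new)  [load 40/65]
  20 → break 2  [load 65/65]
  15 → break 1  [load 65/65]
  15 → break 3  [load 60/65]
  10 → break 4  [load 50/65]
  10 → break 4  [load 60/65]
  10 → break 5 (new)  [load 10/65]
  5 → break 3  [load 65/65]
5 commercial breaks opened.

5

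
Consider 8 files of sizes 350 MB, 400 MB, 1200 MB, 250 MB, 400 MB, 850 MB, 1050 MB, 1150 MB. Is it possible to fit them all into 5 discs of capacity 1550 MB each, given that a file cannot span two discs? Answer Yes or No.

A valid assignment using 4 discs:
  disc 1: 1200 + 350 = 1550
  disc 2: 1150 + 400 = 1550
  disc 3: 1050 + 400 = 1450
  disc 4: 850 + 250 = 1100
That uses only 4 ≤ 5, so 5 discs are enough.

Yes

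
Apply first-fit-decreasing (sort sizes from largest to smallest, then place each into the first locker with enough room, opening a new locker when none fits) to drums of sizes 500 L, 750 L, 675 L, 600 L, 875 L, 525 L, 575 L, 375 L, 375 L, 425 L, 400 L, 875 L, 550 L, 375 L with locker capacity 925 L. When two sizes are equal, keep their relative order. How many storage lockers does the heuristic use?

Sorted descending: 875, 875, 750, 675, 600, 575, 550, 525, 500, 425, 400, 375, 375, 375.
  875 → locker 1 (new)  [load 875/925]
  875 → locker 2 (new)  [load 875/925]
  750 → locker 3 (new)  [load 750/925]
  675 → locker 4 (new)  [load 675/925]
  600 → locker 5 (new)  [load 600/925]
  575 → locker 6 (new)  [load 575/925]
  550 → locker 7 (new)  [load 550/925]
  525 → locker 8 (new)  [load 525/925]
  500 → locker 9 (new)  [load 500/925]
  425 → locker 9  [load 925/925]
  400 → locker 8  [load 925/925]
  375 → locker 7  [load 925/925]
  375 → locker 10 (new)  [load 375/925]
  375 → locker 10  [load 750/925]
10 storage lockers opened.

10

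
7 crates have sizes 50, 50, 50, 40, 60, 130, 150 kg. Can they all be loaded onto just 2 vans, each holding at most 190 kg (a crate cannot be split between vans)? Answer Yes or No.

Total = 530 kg; ⌈530/190⌉ = 3.
At least 3 vans are required, but only 2 are allowed.

No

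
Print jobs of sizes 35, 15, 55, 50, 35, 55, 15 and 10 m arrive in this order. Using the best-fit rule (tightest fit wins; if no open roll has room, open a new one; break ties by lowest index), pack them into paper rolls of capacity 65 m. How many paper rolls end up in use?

  35 → roll 1 (new)  [load 35/65]
  15 → roll 1  [load 50/65]
  55 → roll 2 (new)  [load 55/65]
  50 → roll 3 (new)  [load 50/65]
  35 → roll 4 (new)  [load 35/65]
  55 → roll 5 (new)  [load 55/65]
  15 → roll 1  [load 65/65]
  10 → roll 2  [load 65/65]
5 paper rolls opened.

5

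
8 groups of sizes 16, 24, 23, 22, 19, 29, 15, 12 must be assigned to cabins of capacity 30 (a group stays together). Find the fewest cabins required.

Total = 29 + 24 + 23 + 22 + 19 + 16 + 15 + 12 = 160.
Lower bound: ⌈160/30⌉ = 6 cabins.
A packing using 7 cabins:
  cabin 1: 29 = 29
  cabin 2: 24 = 24
  cabin 3: 23 = 23
  cabin 4: 22 = 22
  cabin 5: 19 = 19
  cabin 6: 16 + 12 = 28
  cabin 7: 15 = 15
No arrangement into 6 cabins stays within capacity, so 7 is optimal.

7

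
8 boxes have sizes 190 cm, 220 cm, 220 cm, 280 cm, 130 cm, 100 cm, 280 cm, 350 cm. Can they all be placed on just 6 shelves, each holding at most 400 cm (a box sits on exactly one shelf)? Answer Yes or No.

Yes

A valid assignment using 6 shelves:
  shelf 1: 350 = 350
  shelf 2: 280 + 100 = 380
  shelf 3: 280 = 280
  shelf 4: 220 + 130 = 350
  shelf 5: 220 = 220
  shelf 6: 190 = 190
Every load is within 400 cm, so 6 shelves suffice.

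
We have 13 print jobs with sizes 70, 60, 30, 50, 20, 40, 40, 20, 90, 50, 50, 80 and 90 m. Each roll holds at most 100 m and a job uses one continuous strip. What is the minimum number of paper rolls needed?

Total = 90 + 90 + 80 + 70 + 60 + 50 + 50 + 50 + 40 + 40 + 30 + 20 + 20 = 690 m.
Lower bound: ⌈690/100⌉ = 7 paper rolls.
A packing using 8 paper rolls:
  roll 1: 90 = 90
  roll 2: 90 = 90
  roll 3: 80 + 20 = 100
  roll 4: 70 + 30 = 100
  roll 5: 60 + 40 = 100
  roll 6: 50 + 50 = 100
  roll 7: 50 + 40 = 90
  roll 8: 20 = 20
No arrangement into 7 paper rolls stays within capacity, so 8 is optimal.

8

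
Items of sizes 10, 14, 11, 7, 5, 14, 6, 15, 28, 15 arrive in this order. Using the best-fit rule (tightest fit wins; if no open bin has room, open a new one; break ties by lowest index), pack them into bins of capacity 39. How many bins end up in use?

  10 → bin 1 (new)  [load 10/39]
  14 → bin 1  [load 24/39]
  11 → bin 1  [load 35/39]
  7 → bin 2 (new)  [load 7/39]
  5 → bin 2  [load 12/39]
  14 → bin 2  [load 26/39]
  6 → bin 2  [load 32/39]
  15 → bin 3 (new)  [load 15/39]
  28 → bin 4 (new)  [load 28/39]
  15 → bin 3  [load 30/39]
4 bins opened.

4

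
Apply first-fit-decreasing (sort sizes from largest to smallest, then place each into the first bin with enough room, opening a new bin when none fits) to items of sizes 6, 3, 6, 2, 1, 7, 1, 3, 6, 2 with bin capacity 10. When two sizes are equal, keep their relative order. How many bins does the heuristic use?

4

Sorted descending: 7, 6, 6, 6, 3, 3, 2, 2, 1, 1.
  7 → bin 1 (new)  [load 7/10]
  6 → bin 2 (new)  [load 6/10]
  6 → bin 3 (new)  [load 6/10]
  6 → bin 4 (new)  [load 6/10]
  3 → bin 1  [load 10/10]
  3 → bin 2  [load 9/10]
  2 → bin 3  [load 8/10]
  2 → bin 3  [load 10/10]
  1 → bin 2  [load 10/10]
  1 → bin 4  [load 7/10]
4 bins opened.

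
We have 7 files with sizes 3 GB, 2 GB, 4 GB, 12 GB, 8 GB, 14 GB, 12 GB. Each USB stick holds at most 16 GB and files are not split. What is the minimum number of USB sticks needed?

4

Total = 14 + 12 + 12 + 8 + 4 + 3 + 2 = 55 GB.
Lower bound: ⌈55/16⌉ = 4 USB sticks.
A packing using 4 USB sticks:
  USB stick 1: 14 + 2 = 16
  USB stick 2: 12 + 4 = 16
  USB stick 3: 12 + 3 = 15
  USB stick 4: 8 = 8
This matches the lower bound, so 4 is optimal.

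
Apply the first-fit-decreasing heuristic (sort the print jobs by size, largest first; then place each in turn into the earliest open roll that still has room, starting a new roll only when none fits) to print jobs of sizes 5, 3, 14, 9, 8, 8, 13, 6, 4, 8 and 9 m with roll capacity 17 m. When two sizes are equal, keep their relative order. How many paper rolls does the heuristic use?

Sorted descending: 14, 13, 9, 9, 8, 8, 8, 6, 5, 4, 3.
  14 → roll 1 (new)  [load 14/17]
  13 → roll 2 (new)  [load 13/17]
  9 → roll 3 (new)  [load 9/17]
  9 → roll 4 (new)  [load 9/17]
  8 → roll 3  [load 17/17]
  8 → roll 4  [load 17/17]
  8 → roll 5 (new)  [load 8/17]
  6 → roll 5  [load 14/17]
  5 → roll 6 (new)  [load 5/17]
  4 → roll 2  [load 17/17]
  3 → roll 1  [load 17/17]
6 paper rolls opened.

6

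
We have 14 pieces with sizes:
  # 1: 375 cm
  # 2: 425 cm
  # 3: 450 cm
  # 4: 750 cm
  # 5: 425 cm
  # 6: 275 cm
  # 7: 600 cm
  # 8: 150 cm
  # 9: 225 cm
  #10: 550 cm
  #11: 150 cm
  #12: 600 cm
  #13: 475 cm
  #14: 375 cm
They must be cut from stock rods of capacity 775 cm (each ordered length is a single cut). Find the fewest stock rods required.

9

Total = 750 + 600 + 600 + 550 + 475 + 450 + 425 + 425 + 375 + 375 + 275 + 225 + 150 + 150 = 5825 cm.
Lower bound: ⌈5825/775⌉ = 8 stock rods.
A packing using 9 stock rods:
  stock rod 1: 750 = 750
  stock rod 2: 600 + 150 = 750
  stock rod 3: 600 + 150 = 750
  stock rod 4: 550 + 225 = 775
  stock rod 5: 475 + 275 = 750
  stock rod 6: 450 = 450
  stock rod 7: 425 = 425
  stock rod 8: 425 = 425
  stock rod 9: 375 + 375 = 750
No arrangement into 8 stock rods stays within capacity, so 9 is optimal.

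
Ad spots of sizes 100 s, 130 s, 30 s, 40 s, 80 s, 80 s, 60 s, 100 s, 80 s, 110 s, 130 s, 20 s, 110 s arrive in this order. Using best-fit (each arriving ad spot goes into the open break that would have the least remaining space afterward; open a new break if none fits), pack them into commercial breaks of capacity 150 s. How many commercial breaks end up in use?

9

  100 → break 1 (new)  [load 100/150]
  130 → break 2 (new)  [load 130/150]
  30 → break 1  [load 130/150]
  40 → break 3 (new)  [load 40/150]
  80 → break 3  [load 120/150]
  80 → break 4 (new)  [load 80/150]
  60 → break 4  [load 140/150]
  100 → break 5 (new)  [load 100/150]
  80 → break 6 (new)  [load 80/150]
  110 → break 7 (new)  [load 110/150]
  130 → break 8 (new)  [load 130/150]
  20 → break 1  [load 150/150]
  110 → break 9 (new)  [load 110/150]
9 commercial breaks opened.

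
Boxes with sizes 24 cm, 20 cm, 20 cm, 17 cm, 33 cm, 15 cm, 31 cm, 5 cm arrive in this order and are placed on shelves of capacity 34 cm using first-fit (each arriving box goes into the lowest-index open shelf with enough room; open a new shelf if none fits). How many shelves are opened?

6

  24 → shelf 1 (new)  [load 24/34]
  20 → shelf 2 (new)  [load 20/34]
  20 → shelf 3 (new)  [load 20/34]
  17 → shelf 4 (new)  [load 17/34]
  33 → shelf 5 (new)  [load 33/34]
  15 → shelf 4  [load 32/34]
  31 → shelf 6 (new)  [load 31/34]
  5 → shelf 1  [load 29/34]
6 shelves opened.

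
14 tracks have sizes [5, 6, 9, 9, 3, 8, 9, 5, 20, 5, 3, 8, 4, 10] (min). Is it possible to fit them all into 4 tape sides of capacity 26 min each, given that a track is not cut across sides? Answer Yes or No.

Yes

A valid assignment using 4 tape sides:
  side 1: 20 + 6 = 26
  side 2: 10 + 9 + 4 + 3 = 26
  side 3: 9 + 9 + 8 = 26
  side 4: 8 + 5 + 5 + 5 + 3 = 26
Every load is within 26 min, so 4 tape sides suffice.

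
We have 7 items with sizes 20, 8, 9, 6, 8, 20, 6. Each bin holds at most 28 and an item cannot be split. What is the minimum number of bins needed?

Total = 20 + 20 + 9 + 8 + 8 + 6 + 6 = 77.
Lower bound: ⌈77/28⌉ = 3 bins.
A packing using 3 bins:
  bin 1: 20 + 8 = 28
  bin 2: 20 + 8 = 28
  bin 3: 9 + 6 + 6 = 21
This matches the lower bound, so 3 is optimal.

3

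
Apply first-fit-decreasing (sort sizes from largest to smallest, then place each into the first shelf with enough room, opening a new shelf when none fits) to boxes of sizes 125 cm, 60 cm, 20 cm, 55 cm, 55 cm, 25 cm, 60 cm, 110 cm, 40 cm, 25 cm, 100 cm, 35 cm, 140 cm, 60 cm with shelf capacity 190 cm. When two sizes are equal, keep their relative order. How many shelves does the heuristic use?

Sorted descending: 140, 125, 110, 100, 60, 60, 60, 55, 55, 40, 35, 25, 25, 20.
  140 → shelf 1 (new)  [load 140/190]
  125 → shelf 2 (new)  [load 125/190]
  110 → shelf 3 (new)  [load 110/190]
  100 → shelf 4 (new)  [load 100/190]
  60 → shelf 2  [load 185/190]
  60 → shelf 3  [load 170/190]
  60 → shelf 4  [load 160/190]
  55 → shelf 5 (new)  [load 55/190]
  55 → shelf 5  [load 110/190]
  40 → shelf 1  [load 180/190]
  35 → shelf 5  [load 145/190]
  25 → shelf 4  [load 185/190]
  25 → shelf 5  [load 170/190]
  20 → shelf 3  [load 190/190]
5 shelves opened.

5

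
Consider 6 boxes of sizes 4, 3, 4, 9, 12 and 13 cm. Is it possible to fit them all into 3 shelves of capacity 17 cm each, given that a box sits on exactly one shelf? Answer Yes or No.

Yes

A valid assignment using 3 shelves:
  shelf 1: 13 + 4 = 17
  shelf 2: 12 + 4 = 16
  shelf 3: 9 + 3 = 12
Every load is within 17 cm, so 3 shelves suffice.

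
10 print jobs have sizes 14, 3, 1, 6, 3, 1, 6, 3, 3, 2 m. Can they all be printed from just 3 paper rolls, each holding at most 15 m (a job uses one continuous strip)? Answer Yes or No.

Yes

A valid assignment using 3 paper rolls:
  roll 1: 14 + 1 = 15
  roll 2: 6 + 6 + 3 = 15
  roll 3: 3 + 3 + 3 + 2 + 1 = 12
Every load is within 15 m, so 3 paper rolls suffice.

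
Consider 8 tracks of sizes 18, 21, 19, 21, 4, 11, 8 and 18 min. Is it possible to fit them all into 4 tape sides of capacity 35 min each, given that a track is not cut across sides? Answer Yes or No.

Total = 120 min; ⌈120/35⌉ = 4.
5 tracks each exceed half the capacity and cannot share a side, forcing at least 5 tape sides.
At least 5 tape sides are required, but only 4 are allowed.

No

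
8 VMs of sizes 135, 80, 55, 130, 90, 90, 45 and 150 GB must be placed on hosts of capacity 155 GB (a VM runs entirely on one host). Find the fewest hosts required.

6

Total = 150 + 135 + 130 + 90 + 90 + 80 + 55 + 45 = 775 GB.
Lower bound: ⌈775/155⌉ = 5 hosts.
Also, 6 VMs each exceed 155/2 GB, and no two of those can share a host, so at least 6 hosts are needed.
A packing using 6 hosts:
  host 1: 150 = 150
  host 2: 135 = 135
  host 3: 130 = 130
  host 4: 90 + 55 = 145
  host 5: 90 + 45 = 135
  host 6: 80 = 80
This matches the lower bound, so 6 is optimal.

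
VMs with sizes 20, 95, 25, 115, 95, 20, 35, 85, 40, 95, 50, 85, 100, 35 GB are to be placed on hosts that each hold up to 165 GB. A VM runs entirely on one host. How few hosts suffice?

7

Total = 115 + 100 + 95 + 95 + 95 + 85 + 85 + 50 + 40 + 35 + 35 + 25 + 20 + 20 = 895 GB.
Lower bound: ⌈895/165⌉ = 6 hosts.
Also, 7 VMs each exceed 165/2 GB, and no two of those can share a host, so at least 7 hosts are needed.
A packing using 7 hosts:
  host 1: 115 + 50 = 165
  host 2: 100 + 40 + 25 = 165
  host 3: 95 + 35 + 35 = 165
  host 4: 95 + 20 + 20 = 135
  host 5: 95 = 95
  host 6: 85 = 85
  host 7: 85 = 85
This matches the lower bound, so 7 is optimal.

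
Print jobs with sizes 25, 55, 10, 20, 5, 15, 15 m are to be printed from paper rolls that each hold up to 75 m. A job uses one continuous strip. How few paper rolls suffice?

2

Total = 55 + 25 + 20 + 15 + 15 + 10 + 5 = 145 m.
Lower bound: ⌈145/75⌉ = 2 paper rolls.
A packing using 2 paper rolls:
  roll 1: 55 + 20 = 75
  roll 2: 25 + 15 + 15 + 10 + 5 = 70
This matches the lower bound, so 2 is optimal.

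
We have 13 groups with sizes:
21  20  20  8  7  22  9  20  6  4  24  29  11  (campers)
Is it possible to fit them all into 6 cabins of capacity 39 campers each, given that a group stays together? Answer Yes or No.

Total = 201 campers; ⌈201/39⌉ = 6.
7 groups each exceed half the capacity and cannot share a cabin, forcing at least 7 cabins.
At least 7 cabins are required, but only 6 are allowed.

No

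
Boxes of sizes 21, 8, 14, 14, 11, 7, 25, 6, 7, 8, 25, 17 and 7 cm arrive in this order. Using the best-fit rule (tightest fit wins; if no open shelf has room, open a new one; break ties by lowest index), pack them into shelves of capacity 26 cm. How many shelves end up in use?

  21 → shelf 1 (new)  [load 21/26]
  8 → shelf 2 (new)  [load 8/26]
  14 → shelf 2  [load 22/26]
  14 → shelf 3 (new)  [load 14/26]
  11 → shelf 3  [load 25/26]
  7 → shelf 4 (new)  [load 7/26]
  25 → shelf 5 (new)  [load 25/26]
  6 → shelf 4  [load 13/26]
  7 → shelf 4  [load 20/26]
  8 → shelf 6 (new)  [load 8/26]
  25 → shelf 7 (new)  [load 25/26]
  17 → shelf 6  [load 25/26]
  7 → shelf 8 (new)  [load 7/26]
8 shelves opened.

8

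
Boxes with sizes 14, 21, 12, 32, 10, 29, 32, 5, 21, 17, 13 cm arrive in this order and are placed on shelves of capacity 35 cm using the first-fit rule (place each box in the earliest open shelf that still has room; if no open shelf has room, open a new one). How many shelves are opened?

  14 → shelf 1 (new)  [load 14/35]
  21 → shelf 1  [load 35/35]
  12 → shelf 2 (new)  [load 12/35]
  32 → shelf 3 (new)  [load 32/35]
  10 → shelf 2  [load 22/35]
  29 → shelf 4 (new)  [load 29/35]
  32 → shelf 5 (new)  [load 32/35]
  5 → shelf 2  [load 27/35]
  21 → shelf 6 (new)  [load 21/35]
  17 → shelf 7 (new)  [load 17/35]
  13 → shelf 6  [load 34/35]
7 shelves opened.

7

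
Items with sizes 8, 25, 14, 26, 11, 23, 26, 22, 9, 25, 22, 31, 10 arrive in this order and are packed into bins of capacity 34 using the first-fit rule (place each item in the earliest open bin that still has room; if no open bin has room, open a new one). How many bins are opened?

9

  8 → bin 1 (new)  [load 8/34]
  25 → bin 1  [load 33/34]
  14 → bin 2 (new)  [load 14/34]
  26 → bin 3 (new)  [load 26/34]
  11 → bin 2  [load 25/34]
  23 → bin 4 (new)  [load 23/34]
  26 → bin 5 (new)  [load 26/34]
  22 → bin 6 (new)  [load 22/34]
  9 → bin 2  [load 34/34]
  25 → bin 7 (new)  [load 25/34]
  22 → bin 8 (new)  [load 22/34]
  31 → bin 9 (new)  [load 31/34]
  10 → bin 4  [load 33/34]
9 bins opened.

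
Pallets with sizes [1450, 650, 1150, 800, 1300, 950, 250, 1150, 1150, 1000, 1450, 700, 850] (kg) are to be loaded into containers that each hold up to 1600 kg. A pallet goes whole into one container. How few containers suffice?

10

Total = 1450 + 1450 + 1300 + 1150 + 1150 + 1150 + 1000 + 950 + 850 + 800 + 700 + 650 + 250 = 12850 kg.
Lower bound: ⌈12850/1600⌉ = 9 containers.
A packing using 10 containers:
  container 1: 1450 = 1450
  container 2: 1450 = 1450
  container 3: 1300 + 250 = 1550
  container 4: 1150 = 1150
  container 5: 1150 = 1150
  container 6: 1150 = 1150
  container 7: 1000 = 1000
  container 8: 950 + 650 = 1600
  container 9: 850 + 700 = 1550
  container 10: 800 = 800
No arrangement into 9 containers stays within capacity, so 10 is optimal.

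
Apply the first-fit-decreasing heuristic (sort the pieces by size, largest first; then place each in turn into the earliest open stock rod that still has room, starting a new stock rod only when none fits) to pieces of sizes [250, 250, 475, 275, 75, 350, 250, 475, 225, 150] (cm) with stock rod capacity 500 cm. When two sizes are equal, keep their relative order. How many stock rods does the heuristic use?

Sorted descending: 475, 475, 350, 275, 250, 250, 250, 225, 150, 75.
  475 → stock rod 1 (new)  [load 475/500]
  475 → stock rod 2 (new)  [load 475/500]
  350 → stock rod 3 (new)  [load 350/500]
  275 → stock rod 4 (new)  [load 275/500]
  250 → stock rod 5 (new)  [load 250/500]
  250 → stock rod 5  [load 500/500]
  250 → stock rod 6 (new)  [load 250/500]
  225 → stock rod 4  [load 500/500]
  150 → stock rod 3  [load 500/500]
  75 → stock rod 6  [load 325/500]
6 stock rods opened.

6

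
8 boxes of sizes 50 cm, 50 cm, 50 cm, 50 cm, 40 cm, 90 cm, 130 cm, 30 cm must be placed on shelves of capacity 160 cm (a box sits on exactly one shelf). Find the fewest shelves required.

Total = 130 + 90 + 50 + 50 + 50 + 50 + 40 + 30 = 490 cm.
Lower bound: ⌈490/160⌉ = 4 shelves.
A packing using 4 shelves:
  shelf 1: 130 + 30 = 160
  shelf 2: 90 + 50 = 140
  shelf 3: 50 + 50 + 50 = 150
  shelf 4: 40 = 40
This matches the lower bound, so 4 is optimal.

4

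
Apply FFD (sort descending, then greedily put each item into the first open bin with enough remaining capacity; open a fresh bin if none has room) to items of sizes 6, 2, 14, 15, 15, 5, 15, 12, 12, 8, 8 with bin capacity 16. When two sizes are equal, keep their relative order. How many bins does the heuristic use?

8

Sorted descending: 15, 15, 15, 14, 12, 12, 8, 8, 6, 5, 2.
  15 → bin 1 (new)  [load 15/16]
  15 → bin 2 (new)  [load 15/16]
  15 → bin 3 (new)  [load 15/16]
  14 → bin 4 (new)  [load 14/16]
  12 → bin 5 (new)  [load 12/16]
  12 → bin 6 (new)  [load 12/16]
  8 → bin 7 (new)  [load 8/16]
  8 → bin 7  [load 16/16]
  6 → bin 8 (new)  [load 6/16]
  5 → bin 8  [load 11/16]
  2 → bin 4  [load 16/16]
8 bins opened.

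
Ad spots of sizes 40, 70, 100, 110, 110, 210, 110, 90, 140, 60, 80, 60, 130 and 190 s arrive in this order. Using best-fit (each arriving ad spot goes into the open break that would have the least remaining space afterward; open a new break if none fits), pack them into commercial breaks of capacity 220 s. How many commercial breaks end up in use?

8

  40 → break 1 (new)  [load 40/220]
  70 → break 1  [load 110/220]
  100 → break 1  [load 210/220]
  110 → break 2 (new)  [load 110/220]
  110 → break 2  [load 220/220]
  210 → break 3 (new)  [load 210/220]
  110 → break 4 (new)  [load 110/220]
  90 → break 4  [load 200/220]
  140 → break 5 (new)  [load 140/220]
  60 → break 5  [load 200/220]
  80 → break 6 (new)  [load 80/220]
  60 → break 6  [load 140/220]
  130 → break 7 (new)  [load 130/220]
  190 → break 8 (new)  [load 190/220]
8 commercial breaks opened.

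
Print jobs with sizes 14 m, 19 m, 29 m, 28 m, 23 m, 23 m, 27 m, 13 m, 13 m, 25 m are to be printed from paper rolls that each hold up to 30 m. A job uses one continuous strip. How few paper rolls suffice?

Total = 29 + 28 + 27 + 25 + 23 + 23 + 19 + 14 + 13 + 13 = 214 m.
Lower bound: ⌈214/30⌉ = 8 paper rolls.
A packing using 9 paper rolls:
  roll 1: 29 = 29
  roll 2: 28 = 28
  roll 3: 27 = 27
  roll 4: 25 = 25
  roll 5: 23 = 23
  roll 6: 23 = 23
  roll 7: 19 = 19
  roll 8: 14 + 13 = 27
  roll 9: 13 = 13
No arrangement into 8 paper rolls stays within capacity, so 9 is optimal.

9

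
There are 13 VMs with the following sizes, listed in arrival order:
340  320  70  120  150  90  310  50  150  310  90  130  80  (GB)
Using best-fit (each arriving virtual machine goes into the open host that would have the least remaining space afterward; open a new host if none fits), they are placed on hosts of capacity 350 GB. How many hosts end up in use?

7

  340 → host 1 (new)  [load 340/350]
  320 → host 2 (new)  [load 320/350]
  70 → host 3 (new)  [load 70/350]
  120 → host 3  [load 190/350]
  150 → host 3  [load 340/350]
  90 → host 4 (new)  [load 90/350]
  310 → host 5 (new)  [load 310/350]
  50 → host 4  [load 140/350]
  150 → host 4  [load 290/350]
  310 → host 6 (new)  [load 310/350]
  90 → host 7 (new)  [load 90/350]
  130 → host 7  [load 220/350]
  80 → host 7  [load 300/350]
7 hosts opened.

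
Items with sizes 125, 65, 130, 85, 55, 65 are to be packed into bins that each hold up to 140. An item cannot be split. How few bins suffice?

4

Total = 130 + 125 + 85 + 65 + 65 + 55 = 525.
Lower bound: ⌈525/140⌉ = 4 bins.
A packing using 4 bins:
  bin 1: 130 = 130
  bin 2: 125 = 125
  bin 3: 85 + 55 = 140
  bin 4: 65 + 65 = 130
This matches the lower bound, so 4 is optimal.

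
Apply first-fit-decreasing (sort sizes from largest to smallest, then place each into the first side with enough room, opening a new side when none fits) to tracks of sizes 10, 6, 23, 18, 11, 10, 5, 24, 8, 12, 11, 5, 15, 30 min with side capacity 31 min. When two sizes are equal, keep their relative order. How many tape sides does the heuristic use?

Sorted descending: 30, 24, 23, 18, 15, 12, 11, 11, 10, 10, 8, 6, 5, 5.
  30 → side 1 (new)  [load 30/31]
  24 → side 2 (new)  [load 24/31]
  23 → side 3 (new)  [load 23/31]
  18 → side 4 (new)  [load 18/31]
  15 → side 5 (new)  [load 15/31]
  12 → side 4  [load 30/31]
  11 → side 5  [load 26/31]
  11 → side 6 (new)  [load 11/31]
  10 → side 6  [load 21/31]
  10 → side 6  [load 31/31]
  8 → side 3  [load 31/31]
  6 → side 2  [load 30/31]
  5 → side 5  [load 31/31]
  5 → side 7 (new)  [load 5/31]
7 tape sides opened.

7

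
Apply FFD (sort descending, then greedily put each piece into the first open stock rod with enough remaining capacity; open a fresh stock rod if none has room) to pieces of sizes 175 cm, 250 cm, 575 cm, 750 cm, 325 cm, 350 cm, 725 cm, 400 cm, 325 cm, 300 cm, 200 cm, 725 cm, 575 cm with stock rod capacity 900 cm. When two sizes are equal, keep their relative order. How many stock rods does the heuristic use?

Sorted descending: 750, 725, 725, 575, 575, 400, 350, 325, 325, 300, 250, 200, 175.
  750 → stock rod 1 (new)  [load 750/900]
  725 → stock rod 2 (new)  [load 725/900]
  725 → stock rod 3 (new)  [load 725/900]
  575 → stock rod 4 (new)  [load 575/900]
  575 → stock rod 5 (new)  [load 575/900]
  400 → stock rod 6 (new)  [load 400/900]
  350 → stock rod 6  [load 750/900]
  325 → stock rod 4  [load 900/900]
  325 → stock rod 5  [load 900/900]
  300 → stock rod 7 (new)  [load 300/900]
  250 → stock rod 7  [load 550/900]
  200 → stock rod 7  [load 750/900]
  175 → stock rod 2  [load 900/900]
7 stock rods opened.

7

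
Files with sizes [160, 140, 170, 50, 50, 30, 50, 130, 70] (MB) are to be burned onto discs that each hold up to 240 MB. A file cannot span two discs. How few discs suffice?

4

Total = 170 + 160 + 140 + 130 + 70 + 50 + 50 + 50 + 30 = 850 MB.
Lower bound: ⌈850/240⌉ = 4 discs.
A packing using 4 discs:
  disc 1: 170 + 70 = 240
  disc 2: 160 + 50 + 30 = 240
  disc 3: 140 + 50 + 50 = 240
  disc 4: 130 = 130
This matches the lower bound, so 4 is optimal.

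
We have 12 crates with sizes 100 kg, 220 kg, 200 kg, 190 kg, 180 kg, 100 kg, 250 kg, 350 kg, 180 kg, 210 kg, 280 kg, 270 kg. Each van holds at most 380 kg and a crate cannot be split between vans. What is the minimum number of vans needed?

8

Total = 350 + 280 + 270 + 250 + 220 + 210 + 200 + 190 + 180 + 180 + 100 + 100 = 2530 kg.
Lower bound: ⌈2530/380⌉ = 7 vans.
A packing using 8 vans:
  van 1: 350 = 350
  van 2: 280 + 100 = 380
  van 3: 270 + 100 = 370
  van 4: 250 = 250
  van 5: 220 = 220
  van 6: 210 = 210
  van 7: 200 + 180 = 380
  van 8: 190 + 180 = 370
No arrangement into 7 vans stays within capacity, so 8 is optimal.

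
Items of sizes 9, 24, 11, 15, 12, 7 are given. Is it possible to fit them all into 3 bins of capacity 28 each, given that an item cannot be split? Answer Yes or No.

A valid assignment using 3 bins:
  bin 1: 24 = 24
  bin 2: 15 + 12 = 27
  bin 3: 11 + 9 + 7 = 27
Every load is within 28, so 3 bins suffice.

Yes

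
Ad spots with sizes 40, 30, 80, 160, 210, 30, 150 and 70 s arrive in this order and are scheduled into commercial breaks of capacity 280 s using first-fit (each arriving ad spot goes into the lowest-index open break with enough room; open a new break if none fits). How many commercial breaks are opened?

4

  40 → break 1 (new)  [load 40/280]
  30 → break 1  [load 70/280]
  80 → break 1  [load 150/280]
  160 → break 2 (new)  [load 160/280]
  210 → break 3 (new)  [load 210/280]
  30 → break 1  [load 180/280]
  150 → break 4 (new)  [load 150/280]
  70 → break 1  [load 250/280]
4 commercial breaks opened.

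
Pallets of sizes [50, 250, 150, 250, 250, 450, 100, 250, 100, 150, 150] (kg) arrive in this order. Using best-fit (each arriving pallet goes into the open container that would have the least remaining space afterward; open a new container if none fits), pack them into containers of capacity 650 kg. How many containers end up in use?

  50 → container 1 (new)  [load 50/650]
  250 → container 1  [load 300/650]
  150 → container 1  [load 450/650]
  250 → container 2 (new)  [load 250/650]
  250 → container 2  [load 500/650]
  450 → container 3 (new)  [load 450/650]
  100 → container 2  [load 600/650]
  250 → container 4 (new)  [load 250/650]
  100 → container 1  [load 550/650]
  150 → container 3  [load 600/650]
  150 → container 4  [load 400/650]
4 containers opened.

4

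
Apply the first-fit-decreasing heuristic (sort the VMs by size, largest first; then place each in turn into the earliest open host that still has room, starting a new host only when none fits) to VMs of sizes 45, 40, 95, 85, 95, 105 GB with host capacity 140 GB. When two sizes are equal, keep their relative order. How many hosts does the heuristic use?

Sorted descending: 105, 95, 95, 85, 45, 40.
  105 → host 1 (new)  [load 105/140]
  95 → host 2 (new)  [load 95/140]
  95 → host 3 (new)  [load 95/140]
  85 → host 4 (new)  [load 85/140]
  45 → host 2  [load 140/140]
  40 → host 3  [load 135/140]
4 hosts opened.

4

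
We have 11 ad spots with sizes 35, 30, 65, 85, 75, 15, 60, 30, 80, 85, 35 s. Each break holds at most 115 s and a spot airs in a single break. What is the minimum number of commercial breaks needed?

Total = 85 + 85 + 80 + 75 + 65 + 60 + 35 + 35 + 30 + 30 + 15 = 595 s.
Lower bound: ⌈595/115⌉ = 6 commercial breaks.
A packing using 6 commercial breaks:
  break 1: 85 + 30 = 115
  break 2: 85 + 30 = 115
  break 3: 80 + 35 = 115
  break 4: 75 + 35 = 110
  break 5: 65 + 15 = 80
  break 6: 60 = 60
This matches the lower bound, so 6 is optimal.

6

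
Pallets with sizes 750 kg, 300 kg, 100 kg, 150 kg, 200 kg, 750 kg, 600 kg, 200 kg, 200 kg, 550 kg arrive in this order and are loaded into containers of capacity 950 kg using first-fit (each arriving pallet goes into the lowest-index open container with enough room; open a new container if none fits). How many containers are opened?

  750 → container 1 (new)  [load 750/950]
  300 → container 2 (new)  [load 300/950]
  100 → container 1  [load 850/950]
  150 → container 2  [load 450/950]
  200 → container 2  [load 650/950]
  750 → container 3 (new)  [load 750/950]
  600 → container 4 (new)  [load 600/950]
  200 → container 2  [load 850/950]
  200 → container 3  [load 950/950]
  550 → container 5 (new)  [load 550/950]
5 containers opened.

5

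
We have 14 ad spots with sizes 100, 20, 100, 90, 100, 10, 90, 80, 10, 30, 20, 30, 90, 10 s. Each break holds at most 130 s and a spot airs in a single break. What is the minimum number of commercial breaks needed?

7

Total = 100 + 100 + 100 + 90 + 90 + 90 + 80 + 30 + 30 + 20 + 20 + 10 + 10 + 10 = 780 s.
Lower bound: ⌈780/130⌉ = 6 commercial breaks.
Also, 7 ad spots each exceed 65 s, and no two of those can share a break, so at least 7 commercial breaks are needed.
A packing using 7 commercial breaks:
  break 1: 100 + 30 = 130
  break 2: 100 + 30 = 130
  break 3: 100 + 20 + 10 = 130
  break 4: 90 + 20 + 10 + 10 = 130
  break 5: 90 = 90
  break 6: 90 = 90
  break 7: 80 = 80
This matches the lower bound, so 7 is optimal.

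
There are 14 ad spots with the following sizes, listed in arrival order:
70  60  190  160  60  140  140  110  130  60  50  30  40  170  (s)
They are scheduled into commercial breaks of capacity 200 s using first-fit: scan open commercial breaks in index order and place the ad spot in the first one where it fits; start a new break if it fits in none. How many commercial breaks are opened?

  70 → break 1 (new)  [load 70/200]
  60 → break 1  [load 130/200]
  190 → break 2 (new)  [load 190/200]
  160 → break 3 (new)  [load 160/200]
  60 → break 1  [load 190/200]
  140 → break 4 (new)  [load 140/200]
  140 → break 5 (new)  [load 140/200]
  110 → break 6 (new)  [load 110/200]
  130 → break 7 (new)  [load 130/200]
  60 → break 4  [load 200/200]
  50 → break 5  [load 190/200]
  30 → break 3  [load 190/200]
  40 → break 6  [load 150/200]
  170 → break 8 (new)  [load 170/200]
8 commercial breaks opened.

8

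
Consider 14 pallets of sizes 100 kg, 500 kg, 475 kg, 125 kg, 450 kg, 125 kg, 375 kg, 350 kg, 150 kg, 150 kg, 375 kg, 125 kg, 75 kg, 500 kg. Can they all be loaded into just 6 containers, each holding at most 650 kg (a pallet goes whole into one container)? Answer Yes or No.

Total = 3875 kg; ⌈3875/650⌉ = 6.
7 pallets each exceed half the capacity and cannot share a container, forcing at least 7 containers.
At least 7 containers are required, but only 6 are allowed.

No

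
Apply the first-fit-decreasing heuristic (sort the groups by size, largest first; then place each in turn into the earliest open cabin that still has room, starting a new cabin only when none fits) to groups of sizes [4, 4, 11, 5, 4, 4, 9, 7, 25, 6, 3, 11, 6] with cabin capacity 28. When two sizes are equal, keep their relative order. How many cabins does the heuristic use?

Sorted descending: 25, 11, 11, 9, 7, 6, 6, 5, 4, 4, 4, 4, 3.
  25 → cabin 1 (new)  [load 25/28]
  11 → cabin 2 (new)  [load 11/28]
  11 → cabin 2  [load 22/28]
  9 → cabin 3 (new)  [load 9/28]
  7 → cabin 3  [load 16/28]
  6 → cabin 2  [load 28/28]
  6 → cabin 3  [load 22/28]
  5 → cabin 3  [load 27/28]
  4 → cabin 4 (new)  [load 4/28]
  4 → cabin 4  [load 8/28]
  4 → cabin 4  [load 12/28]
  4 → cabin 4  [load 16/28]
  3 → cabin 1  [load 28/28]
4 cabins opened.

4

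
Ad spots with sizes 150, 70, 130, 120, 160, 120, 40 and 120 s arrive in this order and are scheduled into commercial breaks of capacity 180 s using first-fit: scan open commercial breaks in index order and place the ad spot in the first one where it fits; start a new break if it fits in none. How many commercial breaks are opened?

  150 → break 1 (new)  [load 150/180]
  70 → break 2 (new)  [load 70/180]
  130 → break 3 (new)  [load 130/180]
  120 → break 4 (new)  [load 120/180]
  160 → break 5 (new)  [load 160/180]
  120 → break 6 (new)  [load 120/180]
  40 → break 2  [load 110/180]
  120 → break 7 (new)  [load 120/180]
7 commercial breaks opened.

7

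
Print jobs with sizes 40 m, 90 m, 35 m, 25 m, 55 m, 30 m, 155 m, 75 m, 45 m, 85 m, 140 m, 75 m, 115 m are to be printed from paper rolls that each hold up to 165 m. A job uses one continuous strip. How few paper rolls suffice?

Total = 155 + 140 + 115 + 90 + 85 + 75 + 75 + 55 + 45 + 40 + 35 + 30 + 25 = 965 m.
Lower bound: ⌈965/165⌉ = 6 paper rolls.
A packing using 6 paper rolls:
  roll 1: 155 = 155
  roll 2: 140 + 25 = 165
  roll 3: 115 + 45 = 160
  roll 4: 90 + 75 = 165
  roll 5: 85 + 75 = 160
  roll 6: 55 + 40 + 35 + 30 = 160
This matches the lower bound, so 6 is optimal.

6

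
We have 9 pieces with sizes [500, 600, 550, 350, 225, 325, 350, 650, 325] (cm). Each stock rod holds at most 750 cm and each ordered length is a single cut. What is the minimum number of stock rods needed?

Total = 650 + 600 + 550 + 500 + 350 + 350 + 325 + 325 + 225 = 3875 cm.
Lower bound: ⌈3875/750⌉ = 6 stock rods.
A packing using 6 stock rods:
  stock rod 1: 650 = 650
  stock rod 2: 600 = 600
  stock rod 3: 550 = 550
  stock rod 4: 500 + 225 = 725
  stock rod 5: 350 + 350 = 700
  stock rod 6: 325 + 325 = 650
This matches the lower bound, so 6 is optimal.

6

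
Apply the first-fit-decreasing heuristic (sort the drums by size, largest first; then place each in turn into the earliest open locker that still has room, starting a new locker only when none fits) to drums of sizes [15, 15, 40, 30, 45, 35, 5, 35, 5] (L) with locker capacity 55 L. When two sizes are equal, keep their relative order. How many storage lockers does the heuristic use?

5

Sorted descending: 45, 40, 35, 35, 30, 15, 15, 5, 5.
  45 → locker 1 (new)  [load 45/55]
  40 → locker 2 (new)  [load 40/55]
  35 → locker 3 (new)  [load 35/55]
  35 → locker 4 (new)  [load 35/55]
  30 → locker 5 (new)  [load 30/55]
  15 → locker 2  [load 55/55]
  15 → locker 3  [load 50/55]
  5 → locker 1  [load 50/55]
  5 → locker 1  [load 55/55]
5 storage lockers opened.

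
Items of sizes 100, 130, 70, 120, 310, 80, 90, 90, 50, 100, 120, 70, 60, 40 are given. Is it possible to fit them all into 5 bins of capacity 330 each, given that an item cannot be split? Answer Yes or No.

Yes

A valid assignment using 5 bins:
  bin 1: 310 = 310
  bin 2: 130 + 120 + 80 = 330
  bin 3: 120 + 100 + 100 = 320
  bin 4: 90 + 90 + 70 + 70 = 320
  bin 5: 60 + 50 + 40 = 150
Every load is within 330, so 5 bins suffice.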